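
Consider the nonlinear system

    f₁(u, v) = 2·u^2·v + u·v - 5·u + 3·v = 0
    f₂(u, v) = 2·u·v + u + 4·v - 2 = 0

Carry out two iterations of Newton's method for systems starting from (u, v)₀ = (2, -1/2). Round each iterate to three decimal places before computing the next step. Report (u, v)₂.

At (2, -1/2): F = (-16.500, -4.000).
Jacobian J = [[4·u·v + v - 5, 2·u^2 + u + 3], [2·v + 1, 2·u + 4]].
At the point, J = [[-9.500, 13.000], [0.000, 8.000]] (det J = -76.000).
Solving J·Δ = −F gives Δ = (-1.053, 0.500).
Then the next iterate is (u, v)₁ = (0.947, 0.000).
Round to (0.947, 0.000) and repeat: F = (-4.735, -1.053), J = [[-5.000, 5.74062], [1.000, 5.894]].
Δ = (-0.621, 0.284), so (u, v)₂ = (0.326, 0.284).

(0.326, 0.284)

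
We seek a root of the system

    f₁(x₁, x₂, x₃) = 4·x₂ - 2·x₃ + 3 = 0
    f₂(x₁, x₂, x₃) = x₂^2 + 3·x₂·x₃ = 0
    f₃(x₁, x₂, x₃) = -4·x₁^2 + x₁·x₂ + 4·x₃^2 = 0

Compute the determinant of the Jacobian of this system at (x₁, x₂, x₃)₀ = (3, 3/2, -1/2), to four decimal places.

-472.5000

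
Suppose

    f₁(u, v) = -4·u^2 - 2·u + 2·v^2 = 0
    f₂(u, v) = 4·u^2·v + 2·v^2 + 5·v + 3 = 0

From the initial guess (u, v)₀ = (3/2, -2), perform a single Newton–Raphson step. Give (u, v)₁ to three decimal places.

At (3/2, -2): F = (-4.000, -17.000).
Jacobian J = [[-8·u - 2, 4·v], [8·u·v, 4·u^2 + 4·v + 5]].
At the point, J = [[-14.000, -8.000], [-24.000, 6.000]] (det J = -276.000).
Solving J·Δ = −F gives Δ = (-0.580, 0.514).
Then the next iterate is (u, v)₁ = (0.920, -1.486).

(0.920, -1.486)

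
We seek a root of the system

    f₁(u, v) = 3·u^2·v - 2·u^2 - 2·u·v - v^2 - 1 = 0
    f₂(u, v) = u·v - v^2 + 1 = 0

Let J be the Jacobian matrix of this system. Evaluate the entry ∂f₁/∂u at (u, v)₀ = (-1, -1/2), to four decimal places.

8.0000

∂f₁/∂u = 6·u·v - 4·u - 2·v.
At (-1, -1/2) this is 8.0000.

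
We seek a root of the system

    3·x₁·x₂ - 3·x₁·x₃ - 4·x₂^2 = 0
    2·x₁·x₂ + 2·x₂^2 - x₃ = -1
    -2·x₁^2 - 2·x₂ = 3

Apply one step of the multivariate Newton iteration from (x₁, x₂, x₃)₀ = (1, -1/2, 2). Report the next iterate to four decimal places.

(0.0270, -0.5541, 1.4730)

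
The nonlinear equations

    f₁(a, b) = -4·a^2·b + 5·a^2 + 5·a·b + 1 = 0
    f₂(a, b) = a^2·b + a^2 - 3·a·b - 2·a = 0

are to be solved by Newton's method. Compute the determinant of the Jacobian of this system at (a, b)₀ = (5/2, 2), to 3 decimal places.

J = [[-8·a·b + 10·a + 5·b, -4·a^2 + 5·a], [2·a·b + 2·a - 3·b - 2, a^2 - 3·a]].
At the point, J = [[-5.000, -12.500], [7.000, -1.250]].
det J = 93.750.

93.750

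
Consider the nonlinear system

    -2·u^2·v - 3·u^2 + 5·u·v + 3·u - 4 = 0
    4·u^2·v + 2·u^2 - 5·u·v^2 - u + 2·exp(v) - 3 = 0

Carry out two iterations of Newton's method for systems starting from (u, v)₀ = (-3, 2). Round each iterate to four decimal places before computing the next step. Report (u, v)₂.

(-0.2279, 1.7001)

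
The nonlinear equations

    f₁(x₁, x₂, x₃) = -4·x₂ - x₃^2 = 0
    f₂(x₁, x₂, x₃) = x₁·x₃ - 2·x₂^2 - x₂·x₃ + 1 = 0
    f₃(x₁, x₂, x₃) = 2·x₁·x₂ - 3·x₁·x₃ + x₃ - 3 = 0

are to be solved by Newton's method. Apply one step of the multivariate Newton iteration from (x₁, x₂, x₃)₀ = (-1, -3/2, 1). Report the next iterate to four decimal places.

At (-1, -3/2, 1): F = (5.0000, -3.0000, 4.0000).
Jacobian J = [[0, -4, -2·x₃], [x₃, -4·x₂ - x₃, x₁ - x₂], [2·x₂ - 3·x₃, 2·x₁, -3·x₁ + 1]].
At the point, J = [[0.0000, -4.0000, -2.0000], [1.0000, 5.0000, 0.5000], [-6.0000, -2.0000, 4.0000]] (det J = -28.0000).
Solving J·Δ = −F gives Δ = (2.7500, -0.2500, 3.0000).
Then the next iterate is (x₁, x₂, x₃)₁ = (1.7500, -1.7500, 4.0000).

(1.7500, -1.7500, 4.0000)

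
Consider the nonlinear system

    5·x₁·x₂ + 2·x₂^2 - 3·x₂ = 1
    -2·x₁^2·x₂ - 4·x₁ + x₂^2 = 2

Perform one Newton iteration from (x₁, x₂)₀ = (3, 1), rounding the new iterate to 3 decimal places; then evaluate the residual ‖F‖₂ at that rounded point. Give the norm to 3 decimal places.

9.928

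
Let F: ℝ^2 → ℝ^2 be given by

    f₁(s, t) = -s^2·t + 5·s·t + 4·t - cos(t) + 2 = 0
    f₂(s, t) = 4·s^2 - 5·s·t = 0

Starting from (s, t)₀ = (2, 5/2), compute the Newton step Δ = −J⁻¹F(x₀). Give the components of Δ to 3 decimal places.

At (2, 5/2): F = (27.80114, -9.000).
Jacobian J = [[-2·s·t + 5·t, -s^2 + 5·s + sin(t) + 4], [8·s - 5·t, -5·s]].
At the point, J = [[2.500, 10.59847], [3.500, -10.000]] (det J = -62.09465).
Solving J·Δ = −F gives Δ = (-2.941, -1.929).

(-2.941, -1.929)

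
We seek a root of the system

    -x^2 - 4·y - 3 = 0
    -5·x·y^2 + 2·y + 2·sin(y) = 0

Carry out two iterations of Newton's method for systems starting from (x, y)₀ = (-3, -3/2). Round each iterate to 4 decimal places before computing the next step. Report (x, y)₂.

(-1.1245, -0.9625)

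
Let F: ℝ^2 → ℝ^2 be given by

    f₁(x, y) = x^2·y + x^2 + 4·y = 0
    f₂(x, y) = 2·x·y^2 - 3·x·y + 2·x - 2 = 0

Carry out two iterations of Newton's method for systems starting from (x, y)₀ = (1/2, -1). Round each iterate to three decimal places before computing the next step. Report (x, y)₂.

At (1/2, -1): F = (-4.000, 1.500).
Jacobian J = [[2·x·y + 2·x, x^2 + 4], [2·y^2 - 3·y + 2, 4·x·y - 3·x]].
At the point, J = [[0.000, 4.250], [7.000, -3.500]] (det J = -29.750).
Solving J·Δ = −F gives Δ = (0.256, 0.941).
Then the next iterate is (x, y)₁ = (0.756, -0.059).
Round to (0.756, -0.059) and repeat: F = (0.30182, -0.34892), J = [[1.42279, 4.57154], [2.18396, -2.44642]].
Δ = (0.064, -0.086), so (x, y)₂ = (0.820, -0.145).

(0.820, -0.145)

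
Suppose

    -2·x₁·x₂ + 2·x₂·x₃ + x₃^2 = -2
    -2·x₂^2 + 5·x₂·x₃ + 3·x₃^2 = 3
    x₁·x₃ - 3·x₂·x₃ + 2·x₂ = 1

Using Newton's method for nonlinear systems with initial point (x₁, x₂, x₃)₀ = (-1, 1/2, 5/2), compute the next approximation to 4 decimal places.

At (-1, 1/2, 5/2): F = (11.7500, 21.5000, -6.2500).
Jacobian J = [[-2·x₂, -2·x₁ + 2·x₃, 2·x₂ + 2·x₃], [0, -4·x₂ + 5·x₃, 5·x₂ + 6·x₃], [x₃, -3·x₃ + 2, x₁ - 3·x₂]].
At the point, J = [[-1.0000, 7.0000, 6.0000], [0.0000, 10.5000, 17.5000], [2.5000, -5.5000, -2.5000]] (det J = 78.7500).
Solving J·Δ = −F gives Δ = (-1.4905, -1.7262, -0.1929).
Then the next iterate is (x₁, x₂, x₃)₁ = (-2.4905, -1.2262, 2.3071).

(-2.4905, -1.2262, 2.3071)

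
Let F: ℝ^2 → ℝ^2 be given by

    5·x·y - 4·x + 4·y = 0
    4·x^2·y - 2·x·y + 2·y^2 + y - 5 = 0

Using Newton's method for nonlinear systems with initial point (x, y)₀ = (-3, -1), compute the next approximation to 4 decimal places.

(3.0154, -3.8308)

At (-3, -1): F = (23.0000, -46.0000).
Jacobian J = [[5·y - 4, 5·x + 4], [8·x·y - 2·y, 4·x^2 - 2·x + 4·y + 1]].
At the point, J = [[-9.0000, -11.0000], [26.0000, 39.0000]] (det J = -65.0000).
Solving J·Δ = −F gives Δ = (6.0154, -2.8308).
Then the next iterate is (x, y)₁ = (3.0154, -3.8308).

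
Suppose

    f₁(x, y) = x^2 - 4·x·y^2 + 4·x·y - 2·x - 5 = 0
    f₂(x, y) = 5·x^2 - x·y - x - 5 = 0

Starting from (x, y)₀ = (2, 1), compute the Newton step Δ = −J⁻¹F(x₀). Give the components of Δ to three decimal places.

At (2, 1): F = (-5.000, 11.000).
Jacobian J = [[2·x - 4·y^2 + 4·y - 2, -8·x·y + 4·x], [10·x - y - 1, -x]].
At the point, J = [[2.000, -8.000], [18.000, -2.000]] (det J = 140.000).
Solving J·Δ = −F gives Δ = (-0.700, -0.800).

(-0.700, -0.800)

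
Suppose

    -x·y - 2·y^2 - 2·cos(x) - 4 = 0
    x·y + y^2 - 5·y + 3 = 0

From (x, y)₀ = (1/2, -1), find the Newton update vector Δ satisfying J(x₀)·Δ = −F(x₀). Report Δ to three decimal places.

(1.886, 1.018)

At (1/2, -1): F = (-7.25517, 8.500).
Jacobian J = [[-y + 2·sin(x), -x - 4·y], [y, x + 2·y - 5]].
At the point, J = [[1.95885, 3.500], [-1.000, -6.500]] (det J = -9.23253).
Solving J·Δ = −F gives Δ = (1.886, 1.018).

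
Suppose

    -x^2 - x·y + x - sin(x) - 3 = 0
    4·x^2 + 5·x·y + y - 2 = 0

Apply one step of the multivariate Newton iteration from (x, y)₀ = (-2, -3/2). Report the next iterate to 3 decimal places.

(0.940, -6.120)

At (-2, -3/2): F = (-11.09070, 27.500).
Jacobian J = [[-2·x - y - cos(x) + 1, -x], [8·x + 5·y, 5·x + 1]].
At the point, J = [[6.91615, 2.000], [-23.500, -9.000]] (det J = -15.24532).
Solving J·Δ = −F gives Δ = (2.940, -4.620).
Then the next iterate is (x, y)₁ = (0.940, -6.120).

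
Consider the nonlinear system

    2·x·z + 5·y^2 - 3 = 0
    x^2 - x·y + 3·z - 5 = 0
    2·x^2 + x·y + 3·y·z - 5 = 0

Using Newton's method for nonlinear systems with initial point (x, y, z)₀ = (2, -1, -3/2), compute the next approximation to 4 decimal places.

At (2, -1, -3/2): F = (-4.0000, -3.5000, 5.5000).
Jacobian J = [[2·z, 10·y, 2·x], [2·x - y, -x, 3], [4·x + y, x + 3·z, 3·y]].
At the point, J = [[-3.0000, -10.0000, 4.0000], [5.0000, -2.0000, 3.0000], [7.0000, -2.5000, -3.0000]] (det J = -394.5000).
Solving J·Δ = −F gives Δ = (-0.0887, 0.2079, 1.4531).
Then the next iterate is (x, y, z)₁ = (1.9113, -0.7921, -0.0469).

(1.9113, -0.7921, -0.0469)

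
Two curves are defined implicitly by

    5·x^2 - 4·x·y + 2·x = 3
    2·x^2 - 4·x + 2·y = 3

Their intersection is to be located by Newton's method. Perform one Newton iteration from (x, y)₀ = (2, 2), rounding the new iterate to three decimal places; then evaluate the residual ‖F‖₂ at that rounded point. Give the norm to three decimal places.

At (2, 2): F = (5.000, 1.000).
Jacobian J = [[10·x - 4·y + 2, -4·x], [4·x - 4, 2]].
At the point, J = [[14.000, -8.000], [4.000, 2.000]] (det J = 60.000).
Solving J·Δ = −F gives Δ = (-0.300, 0.100).
Then the next iterate is (x, y)₁ = (1.700, 2.100).
Re-evaluating at (1.700, 2.100): F = (0.570, 0.180), so ‖F‖₂ = 0.598.

0.598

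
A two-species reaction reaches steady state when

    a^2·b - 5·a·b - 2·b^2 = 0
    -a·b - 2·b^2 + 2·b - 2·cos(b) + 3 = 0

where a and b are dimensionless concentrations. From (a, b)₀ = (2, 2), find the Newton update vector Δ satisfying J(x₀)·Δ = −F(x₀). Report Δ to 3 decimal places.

(4.175, -2.025)

At (2, 2): F = (-20.000, -4.16771).
Jacobian J = [[2·a·b - 5·b, a^2 - 5·a - 4·b], [-b, -a - 4·b + 2·sin(b) + 2]].
At the point, J = [[-2.000, -14.000], [-2.000, -6.18141]] (det J = -15.63719).
Solving J·Δ = −F gives Δ = (4.175, -2.025).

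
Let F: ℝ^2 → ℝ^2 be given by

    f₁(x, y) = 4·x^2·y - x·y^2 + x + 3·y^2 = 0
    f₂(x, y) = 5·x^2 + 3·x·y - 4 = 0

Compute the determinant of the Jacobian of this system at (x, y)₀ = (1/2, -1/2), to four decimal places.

3.3750

J = [[8·x·y - y^2 + 1, 4·x^2 - 2·x·y + 6·y], [10·x + 3·y, 3·x]].
At the point, J = [[-1.2500, -1.5000], [3.5000, 1.5000]].
det J = 3.3750.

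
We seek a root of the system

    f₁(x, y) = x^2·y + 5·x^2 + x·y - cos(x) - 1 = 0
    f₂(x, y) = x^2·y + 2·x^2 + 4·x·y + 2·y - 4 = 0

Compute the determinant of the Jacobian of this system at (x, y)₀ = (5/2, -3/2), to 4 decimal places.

333.5471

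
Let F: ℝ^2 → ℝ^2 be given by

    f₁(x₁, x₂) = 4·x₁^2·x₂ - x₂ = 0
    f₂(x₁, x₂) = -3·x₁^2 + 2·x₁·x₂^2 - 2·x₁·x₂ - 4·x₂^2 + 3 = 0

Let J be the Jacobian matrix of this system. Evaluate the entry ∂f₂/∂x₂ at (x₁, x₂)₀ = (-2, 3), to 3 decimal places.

∂f₂/∂x₂ = 4·x₁·x₂ - 2·x₁ - 8·x₂.
At (-2, 3) this is -44.000.

-44.000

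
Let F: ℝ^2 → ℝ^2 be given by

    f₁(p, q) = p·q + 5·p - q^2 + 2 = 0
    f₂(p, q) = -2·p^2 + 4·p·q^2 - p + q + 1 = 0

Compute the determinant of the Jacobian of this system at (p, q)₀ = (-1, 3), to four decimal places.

89.0000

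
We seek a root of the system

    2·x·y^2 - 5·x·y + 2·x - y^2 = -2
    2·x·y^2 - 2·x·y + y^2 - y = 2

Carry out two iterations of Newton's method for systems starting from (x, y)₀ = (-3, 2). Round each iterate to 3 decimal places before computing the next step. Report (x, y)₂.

At (-3, 2): F = (-2.000, -12.000).
Jacobian J = [[2·y^2 - 5·y + 2, 4·x·y - 5·x - 2·y], [2·y^2 - 2·y, 4·x·y - 2·x + 2·y - 1]].
At the point, J = [[0.000, -13.000], [4.000, -15.000]] (det J = 52.000).
Solving J·Δ = −F gives Δ = (2.423, -0.154).
Then the next iterate is (x, y)₁ = (-0.577, 1.846).
Round to (-0.577, 1.846) and repeat: F = (-1.16851, -2.24050), J = [[-0.41457, -5.06757], [3.12343, -0.41457]].
Δ = (0.679, -0.286), so (x, y)₂ = (0.102, 1.560).

(0.102, 1.560)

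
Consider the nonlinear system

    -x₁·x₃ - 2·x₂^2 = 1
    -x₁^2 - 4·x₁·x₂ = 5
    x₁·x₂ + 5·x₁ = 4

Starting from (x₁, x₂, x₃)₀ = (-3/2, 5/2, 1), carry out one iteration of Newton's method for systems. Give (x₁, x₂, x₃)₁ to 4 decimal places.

At (-3/2, 5/2, 1): F = (-12.0000, 7.7500, -15.2500).
Jacobian J = [[-x₃, -4·x₂, -x₁], [-2·x₁ - 4·x₂, -4·x₁, 0], [x₂ + 5, x₁, 0]].
At the point, J = [[-1.0000, -10.0000, 1.5000], [-7.0000, 6.0000, 0.0000], [7.5000, -1.5000, 0.0000]] (det J = -51.7500).
Solving J·Δ = −F gives Δ = (2.3152, 1.4094, 18.9396).
Then the next iterate is (x₁, x₂, x₃)₁ = (0.8152, 3.9094, 19.9396).

(0.8152, 3.9094, 19.9396)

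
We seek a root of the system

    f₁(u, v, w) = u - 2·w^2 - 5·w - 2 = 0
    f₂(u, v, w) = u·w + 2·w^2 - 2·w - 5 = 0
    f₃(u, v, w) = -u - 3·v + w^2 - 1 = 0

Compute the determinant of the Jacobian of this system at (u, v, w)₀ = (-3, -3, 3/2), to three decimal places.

J = [[1, 0, -4·w - 5], [w, 0, u + 4·w - 2], [-1, -3, 2·w]].
At the point, J = [[1.000, 0.000, -11.000], [1.500, 0.000, 1.000], [-1.000, -3.000, 3.000]].
det J = 52.500.

52.500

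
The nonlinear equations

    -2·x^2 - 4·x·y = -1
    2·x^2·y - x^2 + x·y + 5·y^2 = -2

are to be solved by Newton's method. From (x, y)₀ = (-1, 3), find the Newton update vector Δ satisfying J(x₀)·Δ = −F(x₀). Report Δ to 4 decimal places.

(0.6591, -1.4318)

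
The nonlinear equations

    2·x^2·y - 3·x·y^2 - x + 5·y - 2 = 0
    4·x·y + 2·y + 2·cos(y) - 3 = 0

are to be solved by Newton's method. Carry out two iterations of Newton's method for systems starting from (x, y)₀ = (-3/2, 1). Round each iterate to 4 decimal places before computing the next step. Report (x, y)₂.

At (-3/2, 1): F = (13.5000, -5.919395).
Jacobian J = [[4·x·y - 3·y^2 - 1, 2·x^2 - 6·x·y + 5], [4·y, 4·x - 2·sin(y) + 2]].
At the point, J = [[-10.0000, 18.5000], [4.0000, -5.682942]] (det J = -17.170580).
Solving J·Δ = −F gives Δ = (1.9096, 0.3025).
Then the next iterate is (x, y)₁ = (0.4096, 1.3025).
Round to (0.4096, 1.3025) and repeat: F = (2.455280, 2.269194), J = [[-3.955503, 2.134520], [5.2100, 1.709952]].
Δ = (-0.0361, -1.2171), so (x, y)₂ = (0.3735, 0.0854).

(0.3735, 0.0854)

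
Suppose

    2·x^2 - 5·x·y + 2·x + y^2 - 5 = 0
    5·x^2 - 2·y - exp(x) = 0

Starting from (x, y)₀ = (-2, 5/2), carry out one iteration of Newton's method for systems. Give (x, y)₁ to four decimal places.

At (-2, 5/2): F = (30.2500, 14.864665).
Jacobian J = [[4·x - 5·y + 2, -5·x + 2·y], [10·x - exp(x), -2]].
At the point, J = [[-18.5000, 15.0000], [-20.135335, -2.0000]] (det J = 339.030029).
Solving J·Δ = −F gives Δ = (0.8361, -0.9855).
Then the next iterate is (x, y)₁ = (-1.1639, 1.5145).

(-1.1639, 1.5145)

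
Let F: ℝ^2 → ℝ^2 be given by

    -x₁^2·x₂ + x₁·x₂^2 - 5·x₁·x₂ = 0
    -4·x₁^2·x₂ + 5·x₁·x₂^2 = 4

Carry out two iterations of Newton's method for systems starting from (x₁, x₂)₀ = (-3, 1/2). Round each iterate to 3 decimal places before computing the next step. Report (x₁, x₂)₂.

(-4.110, -0.034)

At (-3, 1/2): F = (2.250, -25.750).
Jacobian J = [[-2·x₁·x₂ + x₂^2 - 5·x₂, -x₁^2 + 2·x₁·x₂ - 5·x₁], [-8·x₁·x₂ + 5·x₂^2, -4·x₁^2 + 10·x₁·x₂]].
At the point, J = [[0.750, 3.000], [13.250, -51.000]] (det J = -78.000).
Solving J·Δ = −F gives Δ = (-0.481, -0.630).
Then the next iterate is (x₁, x₂)₁ = (-3.481, -0.130).
Round to (-3.481, -0.130) and repeat: F = (-0.74622, 2.00688), J = [[-0.23816, 6.19270], [-3.53574, -43.94414]].
Δ = (-0.629, 0.096), so (x₁, x₂)₂ = (-4.110, -0.034).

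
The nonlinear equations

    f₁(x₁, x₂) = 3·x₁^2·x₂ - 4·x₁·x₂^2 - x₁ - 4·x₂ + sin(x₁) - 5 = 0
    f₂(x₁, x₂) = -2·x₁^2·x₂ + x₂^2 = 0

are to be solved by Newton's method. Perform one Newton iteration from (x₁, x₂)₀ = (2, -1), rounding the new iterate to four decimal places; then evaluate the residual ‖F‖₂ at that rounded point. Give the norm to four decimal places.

At (2, -1): F = (-22.090703, 9.0000).
Jacobian J = [[6·x₁·x₂ - 4·x₂^2 + cos(x₁) - 1, 3·x₁^2 - 8·x₁·x₂ - 4], [-4·x₁·x₂, -2·x₁^2 + 2·x₂]].
At the point, J = [[-17.416147, 24.0000], [8.0000, -10.0000]] (det J = -17.838532).
Solving J·Δ = −F gives Δ = (0.2751, 1.1201).
Then the next iterate is (x₁, x₂)₁ = (2.2751, 0.1201).
Re-evaluating at (2.2751, 0.1201): F = (-5.259760, -1.228870), so ‖F‖₂ = 5.4014.

5.4014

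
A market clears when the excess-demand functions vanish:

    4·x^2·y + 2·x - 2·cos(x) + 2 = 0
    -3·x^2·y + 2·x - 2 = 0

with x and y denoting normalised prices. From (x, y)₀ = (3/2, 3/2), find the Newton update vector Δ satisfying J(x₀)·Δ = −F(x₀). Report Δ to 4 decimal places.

(-0.9295, 0.2317)

At (3/2, 3/2): F = (18.358526, -9.1250).
Jacobian J = [[8·x·y + 2·sin(x) + 2, 4·x^2], [-6·x·y + 2, -3·x^2]].
At the point, J = [[21.994990, 9.0000], [-11.5000, -6.7500]] (det J = -44.966182).
Solving J·Δ = −F gives Δ = (-0.9295, 0.2317).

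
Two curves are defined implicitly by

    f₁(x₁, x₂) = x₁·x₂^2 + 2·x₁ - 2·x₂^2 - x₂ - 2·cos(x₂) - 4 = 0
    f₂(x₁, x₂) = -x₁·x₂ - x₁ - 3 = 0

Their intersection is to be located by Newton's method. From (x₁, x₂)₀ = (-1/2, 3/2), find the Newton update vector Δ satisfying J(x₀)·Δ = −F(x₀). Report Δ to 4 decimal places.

(-1.2390, -2.6952)

At (-1/2, 3/2): F = (-12.266474, -1.7500).
Jacobian J = [[x₂^2 + 2, 2·x₁·x₂ - 4·x₂ + 2·sin(x₂) - 1], [-x₂ - 1, -x₁]].
At the point, J = [[4.2500, -6.505010], [-2.5000, 0.5000]] (det J = -14.137525).
Solving J·Δ = −F gives Δ = (-1.2390, -2.6952).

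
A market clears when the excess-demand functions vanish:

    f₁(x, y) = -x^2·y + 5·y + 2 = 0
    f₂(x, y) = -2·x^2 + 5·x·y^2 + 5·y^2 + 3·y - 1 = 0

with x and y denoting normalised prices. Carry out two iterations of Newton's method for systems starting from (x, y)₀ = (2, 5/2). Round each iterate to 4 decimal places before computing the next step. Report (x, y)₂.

At (2, 5/2): F = (4.5000, 92.2500).
Jacobian J = [[-2·x·y, -x^2 + 5], [-4·x + 5·y^2, 10·x·y + 10·y + 3]].
At the point, J = [[-10.0000, 1.0000], [23.2500, 78.0000]] (det J = -803.2500).
Solving J·Δ = −F gives Δ = (0.3221, -1.2787).
Then the next iterate is (x, y)₁ = (2.3221, 1.2213).
Round to (2.3221, 1.2213) and repeat: F = (1.521069, 16.655388), J = [[-5.671961, -0.392148], [-1.830532, 43.572807]].
Δ = (0.2937, -0.3699), so (x, y)₂ = (2.6158, 0.8514).

(2.6158, 0.8514)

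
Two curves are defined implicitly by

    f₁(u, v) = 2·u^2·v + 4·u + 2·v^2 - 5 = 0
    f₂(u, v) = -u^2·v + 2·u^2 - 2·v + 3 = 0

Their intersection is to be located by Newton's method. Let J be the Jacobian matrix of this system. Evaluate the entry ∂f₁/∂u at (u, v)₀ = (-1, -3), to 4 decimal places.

16.0000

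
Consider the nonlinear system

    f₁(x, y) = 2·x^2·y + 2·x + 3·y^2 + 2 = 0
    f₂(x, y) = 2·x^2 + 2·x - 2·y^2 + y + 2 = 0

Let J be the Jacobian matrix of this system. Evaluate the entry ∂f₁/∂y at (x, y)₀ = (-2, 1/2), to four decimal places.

11.0000

∂f₁/∂y = 2·x^2 + 6·y.
At (-2, 1/2) this is 11.0000.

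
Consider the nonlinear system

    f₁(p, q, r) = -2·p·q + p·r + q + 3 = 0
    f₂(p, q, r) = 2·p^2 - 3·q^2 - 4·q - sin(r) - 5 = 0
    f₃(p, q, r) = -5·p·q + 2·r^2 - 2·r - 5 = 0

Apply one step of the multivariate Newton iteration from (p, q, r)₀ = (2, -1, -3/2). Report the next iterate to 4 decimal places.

(1.1633, -0.1526, -1.5197)

At (2, -1, -3/2): F = (3.0000, 4.997495, 12.5000).
Jacobian J = [[-2·q + r, -2·p + 1, p], [4·p, -6·q - 4, -cos(r)], [-5·q, -5·p, 4·r - 2]].
At the point, J = [[0.5000, -3.0000, 2.0000], [8.0000, 2.0000, -0.070737], [5.0000, -10.0000, -8.0000]] (det J = -379.292628).
Solving J·Δ = −F gives Δ = (-0.8367, 0.8474, -0.0197).
Then the next iterate is (p, q, r)₁ = (1.1633, -0.1526, -1.5197).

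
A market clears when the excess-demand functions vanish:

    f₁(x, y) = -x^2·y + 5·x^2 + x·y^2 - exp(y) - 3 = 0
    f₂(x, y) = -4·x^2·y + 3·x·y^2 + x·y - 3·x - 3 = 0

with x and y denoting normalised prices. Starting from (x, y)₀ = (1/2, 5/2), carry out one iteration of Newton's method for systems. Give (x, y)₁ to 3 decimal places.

(0.807, 1.620)

At (1/2, 5/2): F = (-11.43249, 3.625).
Jacobian J = [[-2·x·y + 10·x + y^2, -x^2 + 2·x·y - exp(y)], [-8·x·y + 3·y^2 + y - 3, -4·x^2 + 6·x·y + x]].
At the point, J = [[8.750, -9.93249], [8.250, 7.000]] (det J = 143.19308).
Solving J·Δ = −F gives Δ = (0.307, -0.880).
Then the next iterate is (x, y)₁ = (0.807, 1.620).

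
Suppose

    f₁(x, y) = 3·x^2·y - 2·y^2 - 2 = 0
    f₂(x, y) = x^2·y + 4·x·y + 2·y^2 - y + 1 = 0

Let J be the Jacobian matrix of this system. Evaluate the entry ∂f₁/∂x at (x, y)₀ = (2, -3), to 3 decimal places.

∂f₁/∂x = 6·x·y.
At (2, -3) this is -36.000.

-36.000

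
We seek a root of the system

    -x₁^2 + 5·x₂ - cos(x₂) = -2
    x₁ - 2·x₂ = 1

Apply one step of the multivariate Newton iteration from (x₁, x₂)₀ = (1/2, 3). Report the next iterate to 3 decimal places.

(-0.157, -0.578)

At (1/2, 3): F = (17.73999, -6.500).
Jacobian J = [[-2·x₁, sin(x₂) + 5], [1, -2]].
At the point, J = [[-1.000, 5.14112], [1.000, -2.000]] (det J = -3.14112).
Solving J·Δ = −F gives Δ = (-0.657, -3.578).
Then the next iterate is (x₁, x₂)₁ = (-0.157, -0.578).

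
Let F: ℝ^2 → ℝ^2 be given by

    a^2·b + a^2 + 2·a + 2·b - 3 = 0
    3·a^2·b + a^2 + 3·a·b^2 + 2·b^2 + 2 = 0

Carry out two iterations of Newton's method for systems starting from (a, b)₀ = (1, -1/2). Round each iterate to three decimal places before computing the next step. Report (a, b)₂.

(6.000, -4.500)

At (1, -1/2): F = (-1.500, 2.750).
Jacobian J = [[2·a·b + 2·a + 2, a^2 + 2], [6·a·b + 2·a + 3·b^2, 3·a^2 + 6·a·b + 4·b]].
At the point, J = [[3.000, 3.000], [-0.250, -2.000]] (det J = -5.250).
Solving J·Δ = −F gives Δ = (-1.000, 1.500).
Then the next iterate is (a, b)₁ = (0.000, 1.000).
Round to (0.000, 1.000) and repeat: F = (-1.000, 4.000), J = [[2.000, 2.000], [3.000, 4.000]].
Δ = (6.000, -5.500), so (a, b)₂ = (6.000, -4.500).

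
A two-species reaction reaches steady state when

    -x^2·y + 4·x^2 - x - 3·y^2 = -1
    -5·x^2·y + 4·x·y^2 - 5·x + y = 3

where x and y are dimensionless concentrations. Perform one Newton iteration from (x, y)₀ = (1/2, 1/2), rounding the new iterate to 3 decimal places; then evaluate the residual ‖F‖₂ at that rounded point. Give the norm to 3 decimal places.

2.331

At (1/2, 1/2): F = (0.625, -5.125).
Jacobian J = [[-2·x·y + 8·x - 1, -x^2 - 6·y], [-10·x·y + 4·y^2 - 5, -5·x^2 + 8·x·y + 1]].
At the point, J = [[2.500, -3.250], [-6.500, 1.750]] (det J = -16.750).
Solving J·Δ = −F gives Δ = (-0.929, -0.522).
Then the next iterate is (x, y)₁ = (-0.429, -0.022).
Re-evaluating at (-0.429, -0.022): F = (2.16776, -0.85759), so ‖F‖₂ = 2.331.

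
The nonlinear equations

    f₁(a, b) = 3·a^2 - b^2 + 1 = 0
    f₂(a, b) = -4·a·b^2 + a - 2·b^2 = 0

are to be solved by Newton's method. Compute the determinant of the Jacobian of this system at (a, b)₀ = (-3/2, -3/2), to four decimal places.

132.0000

J = [[6·a, -2·b], [-4·b^2 + 1, -8·a·b - 4·b]].
At the point, J = [[-9.0000, 3.0000], [-8.0000, -12.0000]].
det J = 132.0000.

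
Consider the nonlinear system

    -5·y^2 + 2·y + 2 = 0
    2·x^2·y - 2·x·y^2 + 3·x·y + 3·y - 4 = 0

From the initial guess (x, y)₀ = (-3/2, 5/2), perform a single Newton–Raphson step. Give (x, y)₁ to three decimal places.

At (-3/2, 5/2): F = (-24.250, 22.250).
Jacobian J = [[0, -10·y + 2], [4·x·y - 2·y^2 + 3·y, 2·x^2 - 4·x·y + 3·x + 3]].
At the point, J = [[0.000, -23.000], [-20.000, 18.000]] (det J = -460.000).
Solving J·Δ = −F gives Δ = (0.164, -1.054).
Then the next iterate is (x, y)₁ = (-1.336, 1.446).

(-1.336, 1.446)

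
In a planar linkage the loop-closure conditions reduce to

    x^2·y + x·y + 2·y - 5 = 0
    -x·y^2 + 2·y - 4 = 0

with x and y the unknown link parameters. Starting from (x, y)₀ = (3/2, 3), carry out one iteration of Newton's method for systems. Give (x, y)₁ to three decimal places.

At (3/2, 3): F = (12.250, -11.500).
Jacobian J = [[2·x·y + y, x^2 + x + 2], [-y^2, -2·x·y + 2]].
At the point, J = [[12.000, 5.750], [-9.000, -7.000]] (det J = -32.250).
Solving J·Δ = −F gives Δ = (-0.609, -0.860).
Then the next iterate is (x, y)₁ = (0.891, 2.140).

(0.891, 2.140)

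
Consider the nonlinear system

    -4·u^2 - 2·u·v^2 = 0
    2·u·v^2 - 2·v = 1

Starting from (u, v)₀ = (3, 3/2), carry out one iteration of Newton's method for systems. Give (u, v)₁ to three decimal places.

At (3, 3/2): F = (-49.500, 9.500).
Jacobian J = [[-8·u - 2·v^2, -4·u·v], [2·v^2, 4·u·v - 2]].
At the point, J = [[-28.500, -18.000], [4.500, 16.000]] (det J = -375.000).
Solving J·Δ = −F gives Δ = (-1.656, -0.128).
Then the next iterate is (u, v)₁ = (1.344, 1.372).

(1.344, 1.372)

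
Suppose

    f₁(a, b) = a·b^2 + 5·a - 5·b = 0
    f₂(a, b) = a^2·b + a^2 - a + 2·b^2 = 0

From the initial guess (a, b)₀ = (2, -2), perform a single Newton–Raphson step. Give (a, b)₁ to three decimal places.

(1.149, -0.436)

At (2, -2): F = (28.000, 2.000).
Jacobian J = [[b^2 + 5, 2·a·b - 5], [2·a·b + 2·a - 1, a^2 + 4·b]].
At the point, J = [[9.000, -13.000], [-5.000, -4.000]] (det J = -101.000).
Solving J·Δ = −F gives Δ = (-0.851, 1.564).
Then the next iterate is (a, b)₁ = (1.149, -0.436).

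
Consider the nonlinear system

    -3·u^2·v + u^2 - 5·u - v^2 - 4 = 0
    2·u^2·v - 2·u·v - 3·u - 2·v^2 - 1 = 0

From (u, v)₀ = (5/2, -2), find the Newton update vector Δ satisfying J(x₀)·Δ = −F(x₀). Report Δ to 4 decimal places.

(0.5643, 2.7240)

At (5/2, -2): F = (23.2500, -31.5000).
Jacobian J = [[-6·u·v + 2·u - 5, -3·u^2 - 2·v], [4·u·v - 2·v - 3, 2·u^2 - 2·u - 4·v]].
At the point, J = [[30.0000, -14.7500], [-19.0000, 15.5000]] (det J = 184.7500).
Solving J·Δ = −F gives Δ = (0.5643, 2.7240).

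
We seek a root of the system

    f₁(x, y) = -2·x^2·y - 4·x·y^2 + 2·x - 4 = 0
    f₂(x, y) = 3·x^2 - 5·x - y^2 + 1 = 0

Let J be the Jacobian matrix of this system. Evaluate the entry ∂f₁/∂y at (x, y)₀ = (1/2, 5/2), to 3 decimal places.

∂f₁/∂y = -2·x^2 - 8·x·y.
At (1/2, 5/2) this is -10.500.

-10.500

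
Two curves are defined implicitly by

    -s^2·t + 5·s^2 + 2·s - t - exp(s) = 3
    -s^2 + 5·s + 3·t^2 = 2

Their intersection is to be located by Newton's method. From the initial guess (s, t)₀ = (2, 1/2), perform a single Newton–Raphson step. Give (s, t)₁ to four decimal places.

(0.6673, -0.6391)

At (2, 1/2): F = (11.110944, 4.7500).
Jacobian J = [[-2·s·t + 10·s - exp(s) + 2, -s^2 - 1], [-2·s + 5, 6·t]].
At the point, J = [[12.610944, -5.0000], [1.0000, 3.0000]] (det J = 42.832832).
Solving J·Δ = −F gives Δ = (-1.3327, -1.1391).
Then the next iterate is (s, t)₁ = (0.6673, -0.6391).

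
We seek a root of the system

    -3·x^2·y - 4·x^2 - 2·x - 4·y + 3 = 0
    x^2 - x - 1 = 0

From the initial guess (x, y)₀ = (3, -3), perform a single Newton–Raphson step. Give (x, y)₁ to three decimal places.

At (3, -3): F = (54.000, 5.000).
Jacobian J = [[-6·x·y - 8·x - 2, -3·x^2 - 4], [2·x - 1, 0]].
At the point, J = [[28.000, -31.000], [5.000, 0.000]] (det J = 155.000).
Solving J·Δ = −F gives Δ = (-1.000, 0.839).
Then the next iterate is (x, y)₁ = (2.000, -2.161).

(2.000, -2.161)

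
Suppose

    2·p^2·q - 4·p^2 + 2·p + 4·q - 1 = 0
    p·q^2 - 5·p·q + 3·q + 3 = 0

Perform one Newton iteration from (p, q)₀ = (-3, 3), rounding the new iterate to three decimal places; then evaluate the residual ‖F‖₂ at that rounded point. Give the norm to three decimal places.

At (-3, 3): F = (23.000, 30.000).
Jacobian J = [[4·p·q - 8·p + 2, 2·p^2 + 4], [q^2 - 5·q, 2·p·q - 5·p + 3]].
At the point, J = [[-10.000, 22.000], [-6.000, 0.000]] (det J = 132.000).
Solving J·Δ = −F gives Δ = (5.000, 1.227).
Then the next iterate is (p, q)₁ = (2.000, 4.227).
Re-evaluating at (2.000, 4.227): F = (37.724, 9.14606), so ‖F‖₂ = 38.817.

38.817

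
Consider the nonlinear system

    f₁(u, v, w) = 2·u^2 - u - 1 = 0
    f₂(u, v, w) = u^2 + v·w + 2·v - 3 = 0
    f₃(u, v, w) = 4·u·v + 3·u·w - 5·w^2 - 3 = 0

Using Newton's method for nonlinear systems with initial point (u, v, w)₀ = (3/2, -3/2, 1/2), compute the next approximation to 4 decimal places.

At (3/2, -3/2, 1/2): F = (2.0000, -4.5000, -11.0000).
Jacobian J = [[4·u - 1, 0, 0], [2·u, w + 2, v], [4·v + 3·w, 4·u, 3·u - 10·w]].
At the point, J = [[5.0000, 0.0000, 0.0000], [3.0000, 2.5000, -1.5000], [-4.5000, 6.0000, -0.5000]] (det J = 38.7500).
Solving J·Δ = −F gives Δ = (-0.4000, 1.4129, -1.4452).
Then the next iterate is (u, v, w)₁ = (1.1000, -0.0871, -0.9452).

(1.1000, -0.0871, -0.9452)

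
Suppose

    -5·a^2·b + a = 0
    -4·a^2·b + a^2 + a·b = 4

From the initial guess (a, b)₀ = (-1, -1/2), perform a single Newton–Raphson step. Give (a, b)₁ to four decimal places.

(-1.8000, 0.4400)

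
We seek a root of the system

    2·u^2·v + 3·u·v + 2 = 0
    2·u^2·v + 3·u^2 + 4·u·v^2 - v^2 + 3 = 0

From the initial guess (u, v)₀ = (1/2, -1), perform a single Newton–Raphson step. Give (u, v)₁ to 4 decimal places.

(-2.9000, -9.5000)

At (1/2, -1): F = (0.0000, 4.2500).
Jacobian J = [[4·u·v + 3·v, 2·u^2 + 3·u], [4·u·v + 6·u + 4·v^2, 2·u^2 + 8·u·v - 2·v]].
At the point, J = [[-5.0000, 2.0000], [5.0000, -1.5000]] (det J = -2.5000).
Solving J·Δ = −F gives Δ = (-3.4000, -8.5000).
Then the next iterate is (u, v)₁ = (-2.9000, -9.5000).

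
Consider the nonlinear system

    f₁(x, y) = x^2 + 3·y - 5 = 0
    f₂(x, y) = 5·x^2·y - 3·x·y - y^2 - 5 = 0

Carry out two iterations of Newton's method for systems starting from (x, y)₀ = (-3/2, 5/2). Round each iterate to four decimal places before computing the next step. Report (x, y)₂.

(-0.6676, 1.6042)

At (-3/2, 5/2): F = (4.7500, 28.1250).
Jacobian J = [[2·x, 3], [10·x·y - 3·y, 5·x^2 - 3·x - 2·y]].
At the point, J = [[-3.0000, 3.0000], [-45.0000, 10.7500]] (det J = 102.7500).
Solving J·Δ = −F gives Δ = (0.3242, -1.2591).
Then the next iterate is (x, y)₁ = (-1.1758, 1.2409).
Round to (-1.1758, 1.2409) and repeat: F = (0.105206, 6.415074), J = [[-2.3516, 3.0000], [-18.313202, 7.958128]].
Δ = (0.5082, 0.3633), so (x, y)₂ = (-0.6676, 1.6042).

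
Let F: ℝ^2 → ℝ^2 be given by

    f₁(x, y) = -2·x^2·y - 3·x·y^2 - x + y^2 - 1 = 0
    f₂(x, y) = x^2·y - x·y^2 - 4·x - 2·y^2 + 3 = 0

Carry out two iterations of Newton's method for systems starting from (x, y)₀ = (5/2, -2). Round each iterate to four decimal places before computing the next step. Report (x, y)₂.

(1.1918, -0.4491)

At (5/2, -2): F = (-4.5000, -37.5000).
Jacobian J = [[-4·x·y - 3·y^2 - 1, -2·x^2 - 6·x·y + 2·y], [2·x·y - y^2 - 4, x^2 - 2·x·y - 4·y]].
At the point, J = [[7.0000, 13.5000], [-18.0000, 24.2500]] (det J = 412.7500).
Solving J·Δ = −F gives Δ = (-0.9621, 0.8322).
Then the next iterate is (x, y)₁ = (1.5379, -1.1678).
Round to (1.5379, -1.1678) and repeat: F = (-1.942095, -10.738442), J = [[2.092568, 3.709885], [-8.955676, 10.628256]].
Δ = (-0.3461, 0.7187), so (x, y)₂ = (1.1918, -0.4491).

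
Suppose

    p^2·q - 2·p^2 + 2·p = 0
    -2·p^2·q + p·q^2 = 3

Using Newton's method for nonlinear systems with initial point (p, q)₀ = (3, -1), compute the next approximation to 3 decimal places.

At (3, -1): F = (-21.000, 18.000).
Jacobian J = [[2·p·q - 4·p + 2, p^2], [-4·p·q + q^2, -2·p^2 + 2·p·q]].
At the point, J = [[-16.000, 9.000], [13.000, -24.000]] (det J = 267.000).
Solving J·Δ = −F gives Δ = (-1.281, 0.056).
Then the next iterate is (p, q)₁ = (1.719, -0.944).

(1.719, -0.944)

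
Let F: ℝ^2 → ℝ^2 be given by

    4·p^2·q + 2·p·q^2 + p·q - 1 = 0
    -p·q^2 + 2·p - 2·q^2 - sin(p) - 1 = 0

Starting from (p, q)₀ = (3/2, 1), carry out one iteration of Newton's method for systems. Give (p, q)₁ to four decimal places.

At (3/2, 1): F = (12.5000, -2.497495).
Jacobian J = [[8·p·q + 2·q^2 + q, 4·p^2 + 4·p·q + p], [-q^2 - cos(p) + 2, -2·p·q - 4·q]].
At the point, J = [[15.0000, 16.5000], [0.929263, -7.0000]] (det J = -120.332836).
Solving J·Δ = −F gives Δ = (-0.3847, -0.4079).
Then the next iterate is (p, q)₁ = (1.1153, 0.5921).

(1.1153, 0.5921)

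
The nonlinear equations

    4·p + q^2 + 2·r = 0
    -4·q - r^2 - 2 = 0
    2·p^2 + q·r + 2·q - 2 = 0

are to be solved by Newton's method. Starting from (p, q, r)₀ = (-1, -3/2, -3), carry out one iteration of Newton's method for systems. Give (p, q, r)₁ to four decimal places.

At (-1, -3/2, -3): F = (-7.7500, -5.0000, 1.5000).
Jacobian J = [[4, 2·q, 2], [0, -4, -2·r], [4·p, r + 2, q]].
At the point, J = [[4.0000, -3.0000, 2.0000], [0.0000, -4.0000, 6.0000], [-4.0000, -1.0000, -1.5000]] (det J = 88.0000).
Solving J·Δ = −F gives Δ = (0.8580, -1.5909, -0.2273).
Then the next iterate is (p, q, r)₁ = (-0.1420, -3.0909, -3.2273).

(-0.1420, -3.0909, -3.2273)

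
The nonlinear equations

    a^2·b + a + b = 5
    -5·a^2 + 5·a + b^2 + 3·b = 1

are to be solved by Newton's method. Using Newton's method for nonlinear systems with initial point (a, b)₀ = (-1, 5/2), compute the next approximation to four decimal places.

At (-1, 5/2): F = (-1.0000, 2.7500).
Jacobian J = [[2·a·b + 1, a^2 + 1], [-10·a + 5, 2·b + 3]].
At the point, J = [[-4.0000, 2.0000], [15.0000, 8.0000]] (det J = -62.0000).
Solving J·Δ = −F gives Δ = (-0.2177, 0.0645).
Then the next iterate is (a, b)₁ = (-1.2177, 2.5645).

(-1.2177, 2.5645)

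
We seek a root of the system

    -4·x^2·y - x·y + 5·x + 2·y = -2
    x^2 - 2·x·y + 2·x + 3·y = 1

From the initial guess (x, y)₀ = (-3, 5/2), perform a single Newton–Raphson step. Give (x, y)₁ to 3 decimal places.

(-2.806, -0.028)

At (-3, 5/2): F = (-90.500, 24.500).
Jacobian J = [[-8·x·y - y + 5, -4·x^2 - x + 2], [2·x - 2·y + 2, -2·x + 3]].
At the point, J = [[62.500, -31.000], [-9.000, 9.000]] (det J = 283.500).
Solving J·Δ = −F gives Δ = (0.194, -2.528).
Then the next iterate is (x, y)₁ = (-2.806, -0.028).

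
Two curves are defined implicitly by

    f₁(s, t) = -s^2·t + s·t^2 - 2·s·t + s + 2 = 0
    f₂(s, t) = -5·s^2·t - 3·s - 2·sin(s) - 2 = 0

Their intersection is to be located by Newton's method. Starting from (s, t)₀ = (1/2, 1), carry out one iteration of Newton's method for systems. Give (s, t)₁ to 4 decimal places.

(-2.5407, 20.1626)

At (1/2, 1): F = (1.7500, -5.708851).
Jacobian J = [[-2·s·t + t^2 - 2·t + 1, -s^2 + 2·s·t - 2·s], [-10·s·t - 2·cos(s) - 3, -5·s^2]].
At the point, J = [[-1.0000, -0.2500], [-9.755165, -1.2500]] (det J = -1.188791).
Solving J·Δ = −F gives Δ = (-3.0407, 19.1626).
Then the next iterate is (s, t)₁ = (-2.5407, 20.1626).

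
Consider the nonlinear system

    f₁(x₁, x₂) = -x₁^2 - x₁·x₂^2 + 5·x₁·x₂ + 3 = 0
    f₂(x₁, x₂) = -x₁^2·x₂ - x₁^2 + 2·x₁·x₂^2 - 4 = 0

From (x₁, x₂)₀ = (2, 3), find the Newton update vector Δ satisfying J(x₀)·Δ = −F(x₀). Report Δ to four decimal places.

(-5.7273, -0.2273)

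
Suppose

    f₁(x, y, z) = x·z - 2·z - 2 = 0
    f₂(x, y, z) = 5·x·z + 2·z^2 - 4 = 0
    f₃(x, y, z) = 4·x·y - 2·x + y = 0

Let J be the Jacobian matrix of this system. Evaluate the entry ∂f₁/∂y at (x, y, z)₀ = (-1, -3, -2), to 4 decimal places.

0.0000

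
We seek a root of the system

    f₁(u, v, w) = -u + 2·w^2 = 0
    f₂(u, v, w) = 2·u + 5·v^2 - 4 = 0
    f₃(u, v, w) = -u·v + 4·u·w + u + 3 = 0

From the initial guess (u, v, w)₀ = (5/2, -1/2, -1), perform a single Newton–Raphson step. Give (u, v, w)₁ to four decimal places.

(1.5625, -0.4250, -0.8906)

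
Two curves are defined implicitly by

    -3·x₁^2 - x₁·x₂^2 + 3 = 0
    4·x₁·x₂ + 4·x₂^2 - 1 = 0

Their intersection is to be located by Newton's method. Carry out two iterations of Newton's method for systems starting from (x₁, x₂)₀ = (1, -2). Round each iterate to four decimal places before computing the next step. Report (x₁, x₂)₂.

(0.8305, -1.0985)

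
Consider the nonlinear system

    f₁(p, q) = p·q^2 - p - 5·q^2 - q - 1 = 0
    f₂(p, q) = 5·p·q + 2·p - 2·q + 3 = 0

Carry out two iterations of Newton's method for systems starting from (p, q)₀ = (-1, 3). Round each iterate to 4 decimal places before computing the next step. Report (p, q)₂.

(-0.3322, 0.7237)

At (-1, 3): F = (-57.0000, -20.0000).
Jacobian J = [[q^2 - 1, 2·p·q - 10·q - 1], [5·q + 2, 5·p - 2]].
At the point, J = [[8.0000, -37.0000], [17.0000, -7.0000]] (det J = 573.0000).
Solving J·Δ = −F gives Δ = (0.5951, -1.4119).
Then the next iterate is (p, q)₁ = (-0.4049, 1.5881).
Round to (-0.4049, 1.5881) and repeat: F = (-15.814691, -4.201108), J = [[1.522062, -18.167043], [9.9405, -4.0245]].
Δ = (0.0727, -0.8644), so (p, q)₂ = (-0.3322, 0.7237).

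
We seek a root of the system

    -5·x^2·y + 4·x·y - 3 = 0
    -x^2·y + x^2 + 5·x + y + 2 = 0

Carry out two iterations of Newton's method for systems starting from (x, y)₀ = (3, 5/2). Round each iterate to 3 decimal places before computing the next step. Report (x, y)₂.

(0.277, -13.001)

At (3, 5/2): F = (-85.500, 6.000).
Jacobian J = [[-10·x·y + 4·y, -5·x^2 + 4·x], [-2·x·y + 2·x + 5, -x^2 + 1]].
At the point, J = [[-65.000, -33.000], [-4.000, -8.000]] (det J = 388.000).
Solving J·Δ = −F gives Δ = (-2.273, 1.887).
Then the next iterate is (x, y)₁ = (0.727, 4.387).
Round to (0.727, 4.387) and repeat: F = (-1.83589, 8.23187), J = [[-14.34549, 0.26536], [0.07530, 0.47147]].
Δ = (-0.450, -17.388), so (x, y)₂ = (0.277, -13.001).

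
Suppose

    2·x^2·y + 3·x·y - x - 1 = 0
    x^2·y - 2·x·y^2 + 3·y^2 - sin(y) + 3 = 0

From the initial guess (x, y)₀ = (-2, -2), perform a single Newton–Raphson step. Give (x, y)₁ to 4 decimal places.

At (-2, -2): F = (-3.0000, 23.909297).
Jacobian J = [[4·x·y + 3·y - 1, 2·x^2 + 3·x], [2·x·y - 2·y^2, x^2 - 4·x·y + 6·y - cos(y)]].
At the point, J = [[9.0000, 2.0000], [0.0000, -23.583853]] (det J = -212.254678).
Solving J·Δ = −F gives Δ = (0.1080, 1.0138).
Then the next iterate is (x, y)₁ = (-1.8920, -0.9862).

(-1.8920, -0.9862)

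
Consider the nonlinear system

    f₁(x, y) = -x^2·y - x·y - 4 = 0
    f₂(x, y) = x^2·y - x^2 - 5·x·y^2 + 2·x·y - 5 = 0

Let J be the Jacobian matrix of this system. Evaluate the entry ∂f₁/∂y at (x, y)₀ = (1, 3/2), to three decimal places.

-2.000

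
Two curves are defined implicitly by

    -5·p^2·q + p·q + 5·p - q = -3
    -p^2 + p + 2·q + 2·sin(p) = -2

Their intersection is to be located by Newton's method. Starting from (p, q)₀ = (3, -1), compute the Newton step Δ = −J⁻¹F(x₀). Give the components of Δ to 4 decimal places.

(-0.5336, 0.9967)

At (3, -1): F = (61.0000, -5.717760).
Jacobian J = [[-10·p·q + q + 5, -5·p^2 + p - 1], [-2·p + 2·cos(p) + 1, 2]].
At the point, J = [[34.0000, -43.0000], [-6.979985, 2.0000]] (det J = -232.139355).
Solving J·Δ = −F gives Δ = (-0.5336, 0.9967).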